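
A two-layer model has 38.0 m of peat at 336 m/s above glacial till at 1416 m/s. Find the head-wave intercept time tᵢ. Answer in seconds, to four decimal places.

θ_c = arcsin(V₁/V₂) = arcsin(336/1416) = 13.73°; cos θ_c = 0.9714.
tᵢ = 2h·cos θ_c / V₁ = 2·38.0·0.9714 / 336 = 0.21973 s.

0.2197 s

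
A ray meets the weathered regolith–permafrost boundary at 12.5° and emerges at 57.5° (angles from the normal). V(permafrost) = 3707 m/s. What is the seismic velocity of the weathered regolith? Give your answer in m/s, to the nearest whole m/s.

Snell's law: sin 12.5°/V₁ = sin 57.5°/V₂.
V₁ = V₂·sin 12.5°/sin 57.5° = 3707 × 0.2566 = 951.33 m/s.

951 m/s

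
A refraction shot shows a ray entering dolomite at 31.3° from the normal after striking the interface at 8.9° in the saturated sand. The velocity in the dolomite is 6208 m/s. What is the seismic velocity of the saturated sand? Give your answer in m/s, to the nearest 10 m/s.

Snell's law: sin 8.9°/V₁ = sin 31.3°/V₂.
V₁ = V₂·sin 8.9°/sin 31.3° = 6208 × 0.2978 = 1848.71 m/s.

1850 m/s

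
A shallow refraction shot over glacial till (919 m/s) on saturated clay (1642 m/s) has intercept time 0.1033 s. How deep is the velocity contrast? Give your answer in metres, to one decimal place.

57.3 m

θ_c = arcsin(919/1642) = 34.03°; cos θ_c = 0.8287.
tᵢ = 2h cos θ_c/V₁ ⇒ h = tᵢ·V₁/(2 cos θ_c) = 0.1033·919/(2·0.8287) = 57.28 m.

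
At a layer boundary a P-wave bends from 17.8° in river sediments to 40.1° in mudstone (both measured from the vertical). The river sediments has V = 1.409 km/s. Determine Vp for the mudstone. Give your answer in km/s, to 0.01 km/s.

Snell's law: sin 17.8°/V₁ = sin 40.1°/V₂.
V₂ = V₁·sin 40.1°/sin 17.8° = 1.409 × 2.1071 = 2.97 km/s.

2.97 km/s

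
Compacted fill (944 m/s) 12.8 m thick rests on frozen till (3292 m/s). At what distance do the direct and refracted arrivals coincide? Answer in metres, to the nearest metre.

34 m

x_cross = 2h·√((V₂+V₁)/(V₂−V₁)).
(V₂+V₁)/(V₂−V₁) = (3292+944)/(3292−944) = 1.8041; √ = 1.3432.
x_cross = 2·12.8·1.3432 = 34.38 m.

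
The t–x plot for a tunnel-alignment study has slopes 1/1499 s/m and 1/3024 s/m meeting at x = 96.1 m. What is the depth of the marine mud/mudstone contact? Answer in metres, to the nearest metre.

h = (x_cross/2)·√((V₂−V₁)/(V₂+V₁)).
(V₂−V₁)/(V₂+V₁) = (3024−1499)/(3024+1499) = 0.3372; √ = 0.5807.
h = (96.1/2)·0.5807 = 27.90 m.

28 m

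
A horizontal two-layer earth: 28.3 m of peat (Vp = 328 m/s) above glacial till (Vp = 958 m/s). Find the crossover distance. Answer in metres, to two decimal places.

x_cross = 2h·√((V₂+V₁)/(V₂−V₁)).
(V₂+V₁)/(V₂−V₁) = (958+328)/(958−328) = 2.0413; √ = 1.4287.
x_cross = 2·28.3·1.4287 = 80.87 m.

80.87 m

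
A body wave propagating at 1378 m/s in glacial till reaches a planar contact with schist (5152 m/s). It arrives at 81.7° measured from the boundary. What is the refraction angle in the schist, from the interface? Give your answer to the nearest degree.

57°

Angle from the normal: 90° − 81.7° = 8.3°.
sin θ₁/V₁ = sin θ₂/V₂ ⇒ sin θ₂ = 5152·sin 8.3°/1378 = 5152·0.1444/1378 = 0.5397.
θ₂ = sin⁻¹(0.5397) = 32.66° (from vertical).
From the interface: 90° − 32.66° = 57.34°.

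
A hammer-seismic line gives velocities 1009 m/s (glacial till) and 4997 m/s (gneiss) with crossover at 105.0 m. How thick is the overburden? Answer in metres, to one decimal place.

42.8 m

x_cross = 2h·√((V₂+V₁)/(V₂−V₁)) → h = x_cross / (2·√((V₂+V₁)/(V₂−V₁))).
√((V₂+V₁)/(V₂−V₁)) = √((4997+1009)/(4997−1009)) = 1.2272.
h = 105.0 / (2·1.2272) = 42.78 m.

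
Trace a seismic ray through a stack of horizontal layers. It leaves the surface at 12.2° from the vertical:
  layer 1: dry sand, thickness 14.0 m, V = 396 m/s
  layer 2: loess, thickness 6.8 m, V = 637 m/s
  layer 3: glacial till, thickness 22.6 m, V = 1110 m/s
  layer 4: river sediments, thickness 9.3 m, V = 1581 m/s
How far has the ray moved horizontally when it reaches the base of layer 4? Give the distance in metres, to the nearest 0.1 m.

Ray parameter p = sin 12.2° / 396 m/s = 5.3365e-04 s/m.
Layer 1: θ = 12.20°; offset = 14.0·tan 12.20° = 3.027 m.
Layer 2: sin θ = p·637 = 0.3399 → θ = 19.87°; offset = 6.8·tan 19.87° = 2.458 m.
Layer 3: sin θ = p·1110 = 0.5923 → θ = 36.32°; offset = 22.6·tan 36.32° = 16.616 m.
Layer 4: sin θ = p·1581 = 0.8437 → θ = 57.53°; offset = 9.3·tan 57.53° = 14.616 m.
Summing the layer offsets gives 36.717 m.

36.7 m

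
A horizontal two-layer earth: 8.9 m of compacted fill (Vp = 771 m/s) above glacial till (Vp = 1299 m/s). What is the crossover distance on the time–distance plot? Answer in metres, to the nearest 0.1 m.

x_cross = 2h·√((V₂+V₁)/(V₂−V₁)).
(V₂+V₁)/(V₂−V₁) = (1299+771)/(1299−771) = 3.9205; √ = 1.9800.
x_cross = 2·8.9·1.9800 = 35.24 m.

35.2 m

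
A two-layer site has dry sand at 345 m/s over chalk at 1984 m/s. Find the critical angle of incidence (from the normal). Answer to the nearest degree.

Critical incidence: sin θ_c = V₁/V₂ = 345/1984 = 0.1739.
θ_c = arcsin 0.1739 = 10.01°.

10°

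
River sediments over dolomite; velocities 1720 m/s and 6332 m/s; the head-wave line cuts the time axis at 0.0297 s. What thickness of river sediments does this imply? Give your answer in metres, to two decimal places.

θ_c = arcsin(1720/6332) = 15.76°; cos θ_c = 0.9624.
tᵢ = 2h cos θ_c/V₁ ⇒ h = tᵢ·V₁/(2 cos θ_c) = 0.0297·1720/(2·0.9624) = 26.54 m.

26.54 m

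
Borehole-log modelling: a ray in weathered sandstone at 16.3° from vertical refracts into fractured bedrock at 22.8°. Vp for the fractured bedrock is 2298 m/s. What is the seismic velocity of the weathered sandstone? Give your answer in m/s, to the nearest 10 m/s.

1660 m/s

sin 16.3° = 0.2807; sin 22.8° = 0.3875.
V₁ = V₂·(sin θ₁/sin θ₂) = 2298·(0.2807/0.3875) = 1664.38 m/s.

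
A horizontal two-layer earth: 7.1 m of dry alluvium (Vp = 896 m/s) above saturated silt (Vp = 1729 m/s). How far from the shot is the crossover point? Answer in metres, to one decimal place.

θ_c = arcsin(896/1729) = 31.21°, so cos θ_c = 0.8552 and tᵢ = 2h cos θ_c/V₁ = 0.0136 s.
At crossover x/V₁ = x/V₂ + tᵢ ⇒ x = tᵢ/(1/V₁ − 1/V₂) = 0.01355/(1.1161e-03 − 5.7837e-04) = 25.21 m.

25.2 m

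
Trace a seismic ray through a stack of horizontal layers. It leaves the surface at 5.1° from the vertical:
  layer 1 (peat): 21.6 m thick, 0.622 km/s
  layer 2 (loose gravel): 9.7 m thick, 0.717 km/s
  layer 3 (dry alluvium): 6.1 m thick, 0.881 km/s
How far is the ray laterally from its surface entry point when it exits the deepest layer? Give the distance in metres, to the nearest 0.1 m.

Apply Snell's law at each interface; in layer i the horizontal offset is hᵢ·tan θᵢ.
Layer 1: θ = 5.10°; offset = 21.6·tan 5.10° = 1.928 m.
Layer 2: sin θ = 0.717·sin 5.1°/0.622 = 0.1025, θ = 5.88°; offset = 9.7·tan 5.88° = 0.999 m.
Layer 3: sin θ = 0.881·sin 5.1°/0.622 = 0.1259, θ = 7.23°; offset = 6.1·tan 7.23° = 0.774 m.
Summing the layer offsets gives 3.701 m.

3.7 m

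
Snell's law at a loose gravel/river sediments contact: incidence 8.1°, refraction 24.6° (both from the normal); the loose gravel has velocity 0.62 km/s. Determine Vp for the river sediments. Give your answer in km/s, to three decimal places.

1.832 km/s

Snell's law: sin 8.1°/V₁ = sin 24.6°/V₂.
V₂ = V₁·sin 24.6°/sin 8.1° = 0.62 × 2.9544 = 1.832 km/s.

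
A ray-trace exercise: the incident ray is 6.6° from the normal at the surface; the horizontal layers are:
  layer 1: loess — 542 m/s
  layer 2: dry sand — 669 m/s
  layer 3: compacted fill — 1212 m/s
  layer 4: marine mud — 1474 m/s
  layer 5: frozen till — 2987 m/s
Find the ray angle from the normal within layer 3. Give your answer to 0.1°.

14.9°

Ray parameter p = sin 6.6° / 542 = 2.1206e-04 s/m.
sin θ_3 = p·V_3 = 2.1206e-04 × 1212 = 0.2570.
θ_3 = 14.89° from the vertical.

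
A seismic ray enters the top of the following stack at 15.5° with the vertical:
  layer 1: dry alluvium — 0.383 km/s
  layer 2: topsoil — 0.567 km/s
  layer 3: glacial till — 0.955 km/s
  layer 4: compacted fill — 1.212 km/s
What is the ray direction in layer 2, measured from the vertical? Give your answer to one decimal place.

23.3°

Ray parameter p = sin 15.5° / 0.383 = 6.9775e-01 s/km.
sin θ_2 = p·V_2 = 6.9775e-01 × 0.567 = 0.3956.
θ_2 = 23.30° from the vertical.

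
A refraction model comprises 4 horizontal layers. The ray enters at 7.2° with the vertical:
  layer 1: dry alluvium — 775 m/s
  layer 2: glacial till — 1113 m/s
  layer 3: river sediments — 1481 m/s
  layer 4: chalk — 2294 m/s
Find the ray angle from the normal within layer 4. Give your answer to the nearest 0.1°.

21.8°

Ray parameter p = sin 7.2° / 775 = 1.6172e-04 s/m.
sin θ_4 = p·V_4 = 1.6172e-04 × 2294 = 0.3710.
θ_4 = 21.78° from the vertical.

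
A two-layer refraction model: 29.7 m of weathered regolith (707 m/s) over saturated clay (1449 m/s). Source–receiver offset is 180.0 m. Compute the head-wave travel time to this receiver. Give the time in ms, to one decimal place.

θ_c = arcsin(V₁/V₂) = arcsin(707/1449) = 29.20°, cos θ_c = 0.8729.
Intercept time tᵢ = 2h cos θ_c / V₁ = 2·29.7·0.8729/707 = 0.07334 s.
t = x/V₂ + tᵢ = 180.0/1449 + 0.07334 = 0.19756 s.

197.6 ms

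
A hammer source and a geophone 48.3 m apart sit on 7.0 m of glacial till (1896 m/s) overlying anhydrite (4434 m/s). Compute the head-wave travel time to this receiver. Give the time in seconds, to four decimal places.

0.0176 s

θ_c = arcsin(V₁/V₂) = arcsin(1896/4434) = 25.32°, cos θ_c = 0.9040.
Intercept time tᵢ = 2h cos θ_c / V₁ = 2·7.0·0.9040/1896 = 0.00667 s.
t = x/V₂ + tᵢ = 48.3/4434 + 0.00667 = 0.01757 s.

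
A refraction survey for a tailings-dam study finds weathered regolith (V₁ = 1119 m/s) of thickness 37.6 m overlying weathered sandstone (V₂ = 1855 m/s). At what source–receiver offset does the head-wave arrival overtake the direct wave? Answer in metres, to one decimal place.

x_cross = 2h·√((V₂+V₁)/(V₂−V₁)).
(V₂+V₁)/(V₂−V₁) = (1855+1119)/(1855−1119) = 4.0408; √ = 2.0102.
x_cross = 2·37.6·2.0102 = 151.16 m.

151.2 m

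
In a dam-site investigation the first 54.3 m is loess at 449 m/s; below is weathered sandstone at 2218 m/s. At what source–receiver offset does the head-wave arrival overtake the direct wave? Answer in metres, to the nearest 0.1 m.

x_cross = 2h·√((V₂+V₁)/(V₂−V₁)).
(V₂+V₁)/(V₂−V₁) = (2218+449)/(2218−449) = 1.5076; √ = 1.2279.
x_cross = 2·54.3·1.2279 = 133.35 m.

133.3 m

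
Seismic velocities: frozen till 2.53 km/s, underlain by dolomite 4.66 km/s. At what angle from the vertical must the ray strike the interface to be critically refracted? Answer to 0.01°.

32.88°

Critical incidence: sin θ_c = V₁/V₂ = 2.53/4.66 = 0.5429.
θ_c = arcsin 0.5429 = 32.88°.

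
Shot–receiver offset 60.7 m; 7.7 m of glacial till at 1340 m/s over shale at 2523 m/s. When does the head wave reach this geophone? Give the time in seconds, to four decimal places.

θ_c = arcsin(V₁/V₂) = arcsin(1340/2523) = 32.08°, cos θ_c = 0.8473.
Intercept time tᵢ = 2h cos θ_c / V₁ = 2·7.7·0.8473/1340 = 0.00974 s.
t = x/V₂ + tᵢ = 60.7/2523 + 0.00974 = 0.03380 s.

0.0338 s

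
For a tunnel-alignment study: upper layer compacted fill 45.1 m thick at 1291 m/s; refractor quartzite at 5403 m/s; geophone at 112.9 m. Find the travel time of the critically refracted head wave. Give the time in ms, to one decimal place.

88.7 ms

θ_c = arcsin(V₁/V₂) = arcsin(1291/5403) = 13.82°, cos θ_c = 0.9710.
Intercept time tᵢ = 2h cos θ_c / V₁ = 2·45.1·0.9710/1291 = 0.06784 s.
t = x/V₂ + tᵢ = 112.9/5403 + 0.06784 = 0.08874 s.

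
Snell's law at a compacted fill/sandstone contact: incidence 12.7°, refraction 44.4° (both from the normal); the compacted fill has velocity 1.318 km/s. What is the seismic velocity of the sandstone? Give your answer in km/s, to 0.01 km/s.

Snell's law: sin 12.7°/V₁ = sin 44.4°/V₂.
V₂ = V₁·sin 44.4°/sin 12.7° = 1.318 × 3.1825 = 4.19 km/s.

4.19 km/s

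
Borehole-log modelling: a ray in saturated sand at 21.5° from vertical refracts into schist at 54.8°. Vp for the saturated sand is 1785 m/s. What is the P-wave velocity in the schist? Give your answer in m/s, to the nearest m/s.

Snell's law: sin 21.5°/V₁ = sin 54.8°/V₂.
V₂ = V₁·sin 54.8°/sin 21.5° = 1785 × 2.2296 = 3979.81 m/s.

3980 m/s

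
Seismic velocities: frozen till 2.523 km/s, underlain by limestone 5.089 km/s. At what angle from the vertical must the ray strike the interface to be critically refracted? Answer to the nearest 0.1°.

Critical incidence: sin θ_c = V₁/V₂ = 2.523/5.089 = 0.4958.
θ_c = arcsin 0.4958 = 29.72°.

29.7°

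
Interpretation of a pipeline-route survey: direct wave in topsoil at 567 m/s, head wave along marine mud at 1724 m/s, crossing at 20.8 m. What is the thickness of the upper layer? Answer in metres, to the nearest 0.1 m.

h = (x_cross/2)·√((V₂−V₁)/(V₂+V₁)).
(V₂−V₁)/(V₂+V₁) = (1724−567)/(1724+567) = 0.5050; √ = 0.7106.
h = (20.8/2)·0.7106 = 7.39 m.

7.4 m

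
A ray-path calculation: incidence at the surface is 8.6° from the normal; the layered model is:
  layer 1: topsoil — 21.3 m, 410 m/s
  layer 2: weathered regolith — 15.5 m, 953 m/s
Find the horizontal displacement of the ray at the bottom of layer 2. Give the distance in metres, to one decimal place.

9.0 m

p = sin θ₁/V₁ = sin 8.6°/410 = 3.6472e-04 s/m is conserved through the stack.
Layer 1: θ = 8.60°; offset = 21.3·tan 8.60° = 3.221 m.
Layer 2: sin θ = p·953 = 0.3476 → θ = 20.34°; offset = 15.5·tan 20.34° = 5.746 m.
Σ offsets = 8.967 m.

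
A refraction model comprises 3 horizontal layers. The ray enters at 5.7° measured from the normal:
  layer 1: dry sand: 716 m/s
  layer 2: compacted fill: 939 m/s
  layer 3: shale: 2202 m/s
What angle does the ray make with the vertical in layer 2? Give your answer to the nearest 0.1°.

Snell's law across each interface conserves sin θ / V, so sin θ_2 = V_2·sin θ₁/V₁.
sin θ_2 = 939 × sin 5.7° / 716 = 0.1303.
θ_2 = arcsin 0.1303 = 7.48°.

7.5°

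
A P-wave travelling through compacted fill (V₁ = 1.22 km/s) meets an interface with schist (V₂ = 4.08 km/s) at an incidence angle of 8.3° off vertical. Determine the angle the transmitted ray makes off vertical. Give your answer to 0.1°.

Snell's law: sin θ₂ = (V₂/V₁)·sin θ₁ = (4.08/1.22)·sin 8.3° = 0.4828.
θ₂ = arcsin 0.4828 = 28.87° from the normal.

28.9°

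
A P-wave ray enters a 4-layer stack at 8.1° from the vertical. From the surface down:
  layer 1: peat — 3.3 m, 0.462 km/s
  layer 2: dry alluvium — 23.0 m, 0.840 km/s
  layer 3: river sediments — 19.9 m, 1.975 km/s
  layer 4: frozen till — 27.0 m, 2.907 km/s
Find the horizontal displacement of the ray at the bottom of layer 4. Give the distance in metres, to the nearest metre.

73 m

Ray parameter p = sin 8.1° / 0.462 km/s = 3.0498e-01 s/km.
Layer 1: θ = 8.10°; offset = 3.3·tan 8.10° = 0.470 m.
Layer 2: sin θ = p·0.840 = 0.2562 → θ = 14.84°; offset = 23.0·tan 14.84° = 6.096 m.
Layer 3: sin θ = p·1.975 = 0.6023 → θ = 37.04°; offset = 19.9·tan 37.04° = 15.016 m.
Layer 4: sin θ = p·2.907 = 0.8866 → θ = 62.45°; offset = 27.0·tan 62.45° = 51.749 m.
Σ offsets = 73.330 m.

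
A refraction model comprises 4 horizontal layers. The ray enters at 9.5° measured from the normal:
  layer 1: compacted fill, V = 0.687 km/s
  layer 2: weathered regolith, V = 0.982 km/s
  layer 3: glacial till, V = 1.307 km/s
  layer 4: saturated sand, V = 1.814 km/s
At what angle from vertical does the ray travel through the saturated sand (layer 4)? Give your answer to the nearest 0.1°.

Snell's law across each interface conserves sin θ / V, so sin θ_4 = V_4·sin θ₁/V₁.
sin θ_4 = 1.814 × sin 9.5° / 0.687 = 0.4358.
θ_4 = 25.84° from the vertical.

25.8°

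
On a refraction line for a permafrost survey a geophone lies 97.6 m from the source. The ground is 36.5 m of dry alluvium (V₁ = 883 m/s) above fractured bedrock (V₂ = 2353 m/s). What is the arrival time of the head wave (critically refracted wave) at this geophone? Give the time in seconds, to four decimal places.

0.1181 s

t = x/V₂ + 2h·√(V₂²−V₁²)/(V₁V₂).
√(V₂²−V₁²) = √(2353²−883²) = 2181.0 m/s; delay term = 2·36.5·2181.0/(883·2353) = 0.07663 s.
t = 97.6/2353 + 0.07663 = 0.11811 s.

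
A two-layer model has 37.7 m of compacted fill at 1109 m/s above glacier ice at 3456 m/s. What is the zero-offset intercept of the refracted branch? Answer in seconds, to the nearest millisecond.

0.064 s

tᵢ = 2h·√(V₂²−V₁²)/(V₁V₂).
√(V₂²−V₁²) = √(3456²−1109²) = 3273.2 m/s.
tᵢ = 2·37.7·3273.2/(1109·3456) = 0.06439 s.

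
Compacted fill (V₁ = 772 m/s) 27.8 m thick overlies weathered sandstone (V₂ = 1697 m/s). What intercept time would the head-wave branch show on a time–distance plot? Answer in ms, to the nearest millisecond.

tᵢ = 2h·√(V₂²−V₁²)/(V₁V₂).
√(V₂²−V₁²) = √(1697²−772²) = 1511.2 m/s.
tᵢ = 2·27.8·1511.2/(772·1697) = 0.06414 s.

64 ms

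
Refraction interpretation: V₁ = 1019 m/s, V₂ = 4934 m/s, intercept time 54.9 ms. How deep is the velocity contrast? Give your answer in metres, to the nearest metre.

θ_c = arcsin(1019/4934) = 11.92°; cos θ_c = 0.9784.
tᵢ = 2h cos θ_c/V₁ ⇒ h = tᵢ·V₁/(2 cos θ_c) = 0.0549·1019/(2·0.9784) = 28.59 m.

29 m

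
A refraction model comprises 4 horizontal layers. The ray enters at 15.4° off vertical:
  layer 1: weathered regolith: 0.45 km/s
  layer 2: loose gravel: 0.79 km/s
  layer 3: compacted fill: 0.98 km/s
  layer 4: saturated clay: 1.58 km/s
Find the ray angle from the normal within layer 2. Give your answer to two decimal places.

Ray parameter p = sin 15.4° / 0.45 = 5.9012e-01 s/km.
sin θ_2 = p·V_2 = 5.9012e-01 × 0.79 = 0.4662.
θ_2 = arcsin 0.4662 = 27.79°.

27.79°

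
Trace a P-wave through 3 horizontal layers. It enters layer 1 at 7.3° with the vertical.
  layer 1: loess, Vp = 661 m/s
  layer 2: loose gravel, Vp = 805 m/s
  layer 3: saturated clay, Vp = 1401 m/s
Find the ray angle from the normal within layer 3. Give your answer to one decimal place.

Ray parameter p = sin 7.3° / 661 = 1.9223e-04 s/m.
sin θ_3 = p·V_3 = 1.9223e-04 × 1401 = 0.2693.
θ_3 = arcsin 0.2693 = 15.62°.

15.6°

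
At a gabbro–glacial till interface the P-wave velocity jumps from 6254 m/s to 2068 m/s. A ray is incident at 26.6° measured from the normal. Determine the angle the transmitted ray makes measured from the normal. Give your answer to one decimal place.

sin θ₁/V₁ = sin θ₂/V₂ ⇒ sin θ₂ = 2068·sin 26.6°/6254 = 2068·0.4478/6254 = 0.1481.
θ₂ = arcsin 0.1481 = 8.51° from the normal.

8.5°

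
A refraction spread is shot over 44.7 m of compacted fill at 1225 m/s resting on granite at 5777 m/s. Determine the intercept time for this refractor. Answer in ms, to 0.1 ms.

71.3 ms

tᵢ = 2h·√(V₂²−V₁²)/(V₁V₂).
√(V₂²−V₁²) = √(5777²−1225²) = 5645.6 m/s.
tᵢ = 2·44.7·5645.6/(1225·5777) = 0.07132 s.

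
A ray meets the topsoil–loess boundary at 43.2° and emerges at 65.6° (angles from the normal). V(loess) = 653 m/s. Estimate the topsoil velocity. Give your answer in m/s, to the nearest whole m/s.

Snell's law: sin 43.2°/V₁ = sin 65.6°/V₂.
V₁ = V₂·sin 43.2°/sin 65.6° = 653 × 0.7517 = 490.85 m/s.

491 m/s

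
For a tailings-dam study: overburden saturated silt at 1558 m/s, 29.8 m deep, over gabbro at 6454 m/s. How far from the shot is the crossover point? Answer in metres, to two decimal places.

θ_c = arcsin(1558/6454) = 13.97°, so cos θ_c = 0.9704 and tᵢ = 2h cos θ_c/V₁ = 0.0371 s.
At crossover x/V₁ = x/V₂ + tᵢ ⇒ x = tᵢ/(1/V₁ − 1/V₂) = 0.03712/(6.4185e-04 − 1.5494e-04) = 76.24 m.

76.24 m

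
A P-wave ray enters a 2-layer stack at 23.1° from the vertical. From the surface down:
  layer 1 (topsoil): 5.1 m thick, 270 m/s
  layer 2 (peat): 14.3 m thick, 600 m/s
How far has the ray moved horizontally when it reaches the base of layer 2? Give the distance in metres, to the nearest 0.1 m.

Ray parameter p = sin 23.1° / 270 m/s = 1.4531e-03 s/m.
Layer 1: θ = 23.10°; offset = 5.1·tan 23.10° = 2.175 m.
Layer 2: sin θ = p·600 = 0.8719 → θ = 60.68°; offset = 14.3·tan 60.68° = 25.457 m.
Σ offsets = 27.632 m.

27.6 m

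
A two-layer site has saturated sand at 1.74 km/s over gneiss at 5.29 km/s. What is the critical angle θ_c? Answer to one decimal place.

At critical incidence the refracted ray runs along the interface (θ₂ = 90°), so sin θ_c = V₁/V₂.
θ_c = arcsin(1.74/5.29) = arcsin 0.3289 = 19.20°.

19.2°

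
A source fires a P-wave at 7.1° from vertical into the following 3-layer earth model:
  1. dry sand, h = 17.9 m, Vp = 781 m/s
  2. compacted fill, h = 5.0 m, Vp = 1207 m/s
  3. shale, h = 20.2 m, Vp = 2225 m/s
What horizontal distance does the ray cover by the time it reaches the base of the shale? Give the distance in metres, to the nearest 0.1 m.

10.8 m

Apply Snell's law at each interface; in layer i the horizontal offset is hᵢ·tan θᵢ.
Layer 1: θ = 7.10°; offset = 17.9·tan 7.10° = 2.230 m.
Layer 2: sin θ = 1207·sin 7.1°/781 = 0.1910, θ = 11.01°; offset = 5.0·tan 11.01° = 0.973 m.
Layer 3: sin θ = 2225·sin 7.1°/781 = 0.3521, θ = 20.62°; offset = 20.2·tan 20.62° = 7.600 m.
Total horizontal offset = 10.802 m.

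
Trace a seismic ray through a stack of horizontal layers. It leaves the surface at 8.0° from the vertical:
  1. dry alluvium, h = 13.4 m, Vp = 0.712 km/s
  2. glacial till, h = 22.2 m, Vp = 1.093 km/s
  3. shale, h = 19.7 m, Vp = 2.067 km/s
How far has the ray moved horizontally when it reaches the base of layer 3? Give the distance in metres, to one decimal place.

15.4 m

p = sin θ₁/V₁ = sin 8.0°/0.712 = 1.9547e-01 s/km is conserved through the stack.
Layer 1: θ = 8.00°; offset = 13.4·tan 8.00° = 1.883 m.
Layer 2: sin θ = p·1.093 = 0.2136 → θ = 12.34°; offset = 22.2·tan 12.34° = 4.855 m.
Layer 3: sin θ = p·2.067 = 0.4040 → θ = 23.83°; offset = 19.7·tan 23.83° = 8.701 m.
Summing the layer offsets gives 15.440 m.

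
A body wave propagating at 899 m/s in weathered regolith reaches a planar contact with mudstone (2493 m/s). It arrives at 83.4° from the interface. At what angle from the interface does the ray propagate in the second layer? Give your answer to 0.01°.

Convert to the normal: θ₁ = 90° − 83.4° = 6.6°.
sin θ₁/V₁ = sin θ₂/V₂ ⇒ sin θ₂ = 2493·sin 6.6°/899 = 2493·0.1149/899 = 0.3187.
θ₂ = arcsin 0.3187 = 18.59° from the normal.
From the interface: 90° − 18.59° = 71.41°.

71.41°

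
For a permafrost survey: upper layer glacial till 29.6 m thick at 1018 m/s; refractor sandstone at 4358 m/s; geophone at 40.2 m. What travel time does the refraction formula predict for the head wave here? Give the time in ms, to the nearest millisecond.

66 ms

t = x/V₂ + 2h·√(V₂²−V₁²)/(V₁V₂).
√(V₂²−V₁²) = √(4358²−1018²) = 4237.4 m/s; delay term = 2·29.6·4237.4/(1018·4358) = 0.05654 s.
t = 40.2/4358 + 0.05654 = 0.06577 s.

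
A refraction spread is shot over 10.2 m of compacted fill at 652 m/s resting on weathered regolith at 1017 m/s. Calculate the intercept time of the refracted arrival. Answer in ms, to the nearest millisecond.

θ_c = arcsin(V₁/V₂) = arcsin(652/1017) = 39.87°; cos θ_c = 0.7675.
tᵢ = 2h·cos θ_c / V₁ = 2·10.2·0.7675 / 652 = 0.02401 s.

24 ms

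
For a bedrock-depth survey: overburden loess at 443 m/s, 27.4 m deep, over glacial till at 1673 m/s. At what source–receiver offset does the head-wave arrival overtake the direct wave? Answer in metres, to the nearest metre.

x_cross = 2h·√((V₂+V₁)/(V₂−V₁)).
(V₂+V₁)/(V₂−V₁) = (1673+443)/(1673−443) = 1.7203; √ = 1.3116.
x_cross = 2·27.4·1.3116 = 71.88 m.

72 m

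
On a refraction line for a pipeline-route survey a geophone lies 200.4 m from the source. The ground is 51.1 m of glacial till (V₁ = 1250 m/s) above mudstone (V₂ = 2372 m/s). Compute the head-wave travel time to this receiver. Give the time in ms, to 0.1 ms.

θ_c = arcsin(V₁/V₂) = arcsin(1250/2372) = 31.80°, cos θ_c = 0.8499.
Intercept time tᵢ = 2h cos θ_c / V₁ = 2·51.1·0.8499/1250 = 0.06949 s.
t = x/V₂ + tᵢ = 200.4/2372 + 0.06949 = 0.15397 s.

154.0 ms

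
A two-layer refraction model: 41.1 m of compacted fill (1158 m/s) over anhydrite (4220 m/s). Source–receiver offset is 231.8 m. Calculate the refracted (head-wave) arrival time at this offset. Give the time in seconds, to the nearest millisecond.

0.123 s

t = x/V₂ + 2h·√(V₂²−V₁²)/(V₁V₂).
√(V₂²−V₁²) = √(4220²−1158²) = 4058.0 m/s; delay term = 2·41.1·4058.0/(1158·4220) = 0.06826 s.
t = 231.8/4220 + 0.06826 = 0.12319 s.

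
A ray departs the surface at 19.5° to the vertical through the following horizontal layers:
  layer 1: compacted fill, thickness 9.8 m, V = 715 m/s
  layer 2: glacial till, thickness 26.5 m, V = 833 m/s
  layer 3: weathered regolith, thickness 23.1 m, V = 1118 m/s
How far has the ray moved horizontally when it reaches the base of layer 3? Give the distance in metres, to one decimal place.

Apply Snell's law at each interface; in layer i the horizontal offset is hᵢ·tan θᵢ.
Layer 1: θ = 19.50°; offset = 9.8·tan 19.50° = 3.470 m.
Layer 2: sin θ = 833·sin 19.5°/715 = 0.3889, θ = 22.89°; offset = 26.5·tan 22.89° = 11.186 m.
Layer 3: sin θ = 1118·sin 19.5°/715 = 0.5220, θ = 31.46°; offset = 23.1·tan 31.46° = 14.135 m.
Total horizontal offset = 28.792 m.

28.8 m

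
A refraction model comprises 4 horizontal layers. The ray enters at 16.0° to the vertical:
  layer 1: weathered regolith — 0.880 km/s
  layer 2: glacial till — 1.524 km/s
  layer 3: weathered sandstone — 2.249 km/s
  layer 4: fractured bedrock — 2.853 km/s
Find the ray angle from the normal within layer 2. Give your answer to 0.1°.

Snell's law across each interface conserves sin θ / V, so sin θ_2 = V_2·sin θ₁/V₁.
sin θ_2 = 1.524 × sin 16.0° / 0.880 = 0.4774.
θ_2 = 28.51° from the vertical.

28.5°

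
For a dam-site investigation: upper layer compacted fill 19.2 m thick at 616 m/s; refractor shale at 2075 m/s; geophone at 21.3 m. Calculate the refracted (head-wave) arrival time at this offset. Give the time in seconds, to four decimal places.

0.0698 s

t = x/V₂ + 2h·√(V₂²−V₁²)/(V₁V₂).
√(V₂²−V₁²) = √(2075²−616²) = 1981.5 m/s; delay term = 2·19.2·1981.5/(616·2075) = 0.05953 s.
t = 21.3/2075 + 0.05953 = 0.06979 s.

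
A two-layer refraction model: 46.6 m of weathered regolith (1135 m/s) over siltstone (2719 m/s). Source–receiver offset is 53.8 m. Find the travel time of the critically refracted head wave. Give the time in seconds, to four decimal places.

θ_c = arcsin(V₁/V₂) = arcsin(1135/2719) = 24.67°, cos θ_c = 0.9087.
Intercept time tᵢ = 2h cos θ_c / V₁ = 2·46.6·0.9087/1135 = 0.07462 s.
t = x/V₂ + tᵢ = 53.8/2719 + 0.07462 = 0.09440 s.

0.0944 s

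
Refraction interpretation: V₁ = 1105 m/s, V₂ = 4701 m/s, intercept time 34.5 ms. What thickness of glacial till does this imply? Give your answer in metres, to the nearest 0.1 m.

19.6 m

θ_c = arcsin(1105/4701) = 13.59°; cos θ_c = 0.9720.
tᵢ = 2h cos θ_c/V₁ ⇒ h = tᵢ·V₁/(2 cos θ_c) = 0.0345·1105/(2·0.9720) = 19.61 m.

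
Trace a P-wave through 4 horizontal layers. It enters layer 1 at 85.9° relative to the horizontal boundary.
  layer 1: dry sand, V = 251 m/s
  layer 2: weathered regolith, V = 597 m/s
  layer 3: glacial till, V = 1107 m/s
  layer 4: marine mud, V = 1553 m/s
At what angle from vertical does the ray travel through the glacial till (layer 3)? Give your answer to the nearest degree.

18°

From the normal: θ₁ = 90° − 85.9° = 4.1°.
Ray parameter p = sin 4.1° / 251 = 2.8485e-04 s/m.
sin θ_3 = p·V_3 = 2.8485e-04 × 1107 = 0.3153.
θ_3 = arcsin 0.3153 = 18.38°.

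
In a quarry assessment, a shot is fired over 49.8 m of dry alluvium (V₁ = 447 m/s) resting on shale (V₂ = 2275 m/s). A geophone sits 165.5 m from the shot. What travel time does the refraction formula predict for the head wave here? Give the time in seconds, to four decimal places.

0.2912 s

θ_c = arcsin(V₁/V₂) = arcsin(447/2275) = 11.33°, cos θ_c = 0.9805.
Intercept time tᵢ = 2h cos θ_c / V₁ = 2·49.8·0.9805/447 = 0.21848 s.
t = x/V₂ + tᵢ = 165.5/2275 + 0.21848 = 0.29122 s.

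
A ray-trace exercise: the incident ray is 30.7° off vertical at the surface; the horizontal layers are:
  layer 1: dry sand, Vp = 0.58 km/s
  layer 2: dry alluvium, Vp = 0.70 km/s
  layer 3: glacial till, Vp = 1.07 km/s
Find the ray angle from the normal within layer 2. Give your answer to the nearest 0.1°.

Snell's law across each interface conserves sin θ / V, so sin θ_2 = V_2·sin θ₁/V₁.
sin θ_2 = 0.70 × sin 30.7° / 0.58 = 0.6162.
θ_2 = 38.04° from the vertical.

38.0°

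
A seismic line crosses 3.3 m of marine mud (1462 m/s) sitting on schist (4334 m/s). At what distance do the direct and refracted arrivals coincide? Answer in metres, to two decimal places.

x_cross = 2h·√((V₂+V₁)/(V₂−V₁)).
(V₂+V₁)/(V₂−V₁) = (4334+1462)/(4334−1462) = 2.0181; √ = 1.4206.
x_cross = 2·3.3·1.4206 = 9.38 m.

9.38 m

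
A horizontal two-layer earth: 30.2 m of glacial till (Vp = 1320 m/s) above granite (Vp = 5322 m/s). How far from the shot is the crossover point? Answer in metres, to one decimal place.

x_cross = 2h·√((V₂+V₁)/(V₂−V₁)).
(V₂+V₁)/(V₂−V₁) = (5322+1320)/(5322−1320) = 1.6597; √ = 1.2883.
x_cross = 2·30.2·1.2883 = 77.81 m.

77.8 m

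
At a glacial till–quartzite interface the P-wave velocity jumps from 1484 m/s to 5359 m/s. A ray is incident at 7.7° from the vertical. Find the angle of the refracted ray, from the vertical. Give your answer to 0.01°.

sin θ₁/V₁ = sin θ₂/V₂ ⇒ sin θ₂ = 5359·sin 7.7°/1484 = 5359·0.1340/1484 = 0.4838.
θ₂ = arcsin 0.4838 = 28.94° from the normal.

28.94°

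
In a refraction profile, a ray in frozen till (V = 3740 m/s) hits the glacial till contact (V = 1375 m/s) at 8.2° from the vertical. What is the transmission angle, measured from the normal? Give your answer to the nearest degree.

3°

Snell's law: sin θ₂ = (V₂/V₁)·sin θ₁ = (1375/3740)·sin 8.2° = 0.0524.
θ₂ = sin⁻¹(0.0524) = 3.01° (from vertical).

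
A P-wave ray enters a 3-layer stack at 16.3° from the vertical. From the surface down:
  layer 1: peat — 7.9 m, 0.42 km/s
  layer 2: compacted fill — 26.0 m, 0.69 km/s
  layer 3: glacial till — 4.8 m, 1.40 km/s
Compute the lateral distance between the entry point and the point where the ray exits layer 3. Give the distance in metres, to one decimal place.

28.5 m

Apply Snell's law at each interface; in layer i the horizontal offset is hᵢ·tan θᵢ.
Layer 1: θ = 16.30°; offset = 7.9·tan 16.30° = 2.310 m.
Layer 2: sin θ = 0.69·sin 16.3°/0.42 = 0.4611, θ = 27.46°; offset = 26.0·tan 27.46° = 13.510 m.
Layer 3: sin θ = 1.40·sin 16.3°/0.42 = 0.9356, θ = 69.32°; offset = 4.8·tan 69.32° = 12.715 m.
Summing the layer offsets gives 28.536 m.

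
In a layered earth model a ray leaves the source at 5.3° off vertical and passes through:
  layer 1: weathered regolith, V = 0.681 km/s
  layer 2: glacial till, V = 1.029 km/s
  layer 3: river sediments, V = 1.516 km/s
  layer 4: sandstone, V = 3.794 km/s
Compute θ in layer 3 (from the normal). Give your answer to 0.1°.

11.9°

Ray parameter p = sin 5.3° / 0.681 = 1.3564e-01 s/km.
sin θ_3 = p·V_3 = 1.3564e-01 × 1.516 = 0.2056.
θ_3 = 11.87° from the vertical.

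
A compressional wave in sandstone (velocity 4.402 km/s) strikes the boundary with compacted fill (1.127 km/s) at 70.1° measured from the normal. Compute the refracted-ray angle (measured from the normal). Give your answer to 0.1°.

Snell's law: sin θ₂ = (V₂/V₁)·sin θ₁ = (1.127/4.402)·sin 70.1° = 0.2407.
θ₂ = arcsin 0.2407 = 13.93° from the normal.

13.9°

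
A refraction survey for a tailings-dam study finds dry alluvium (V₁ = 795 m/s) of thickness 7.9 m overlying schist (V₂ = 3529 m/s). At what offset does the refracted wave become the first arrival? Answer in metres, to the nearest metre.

θ_c = arcsin(795/3529) = 13.02°, so cos θ_c = 0.9743 and tᵢ = 2h cos θ_c/V₁ = 0.0194 s.
At crossover x/V₁ = x/V₂ + tᵢ ⇒ x = tᵢ/(1/V₁ − 1/V₂) = 0.01936/(1.2579e-03 − 2.8337e-04) = 19.87 m.

20 m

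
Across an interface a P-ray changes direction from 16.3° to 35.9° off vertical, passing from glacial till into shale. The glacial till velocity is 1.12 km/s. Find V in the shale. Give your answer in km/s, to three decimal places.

Snell's law: sin 16.3°/V₁ = sin 35.9°/V₂.
V₂ = V₁·sin 35.9°/sin 16.3° = 1.12 × 2.0892 = 2.340 km/s.

2.340 km/s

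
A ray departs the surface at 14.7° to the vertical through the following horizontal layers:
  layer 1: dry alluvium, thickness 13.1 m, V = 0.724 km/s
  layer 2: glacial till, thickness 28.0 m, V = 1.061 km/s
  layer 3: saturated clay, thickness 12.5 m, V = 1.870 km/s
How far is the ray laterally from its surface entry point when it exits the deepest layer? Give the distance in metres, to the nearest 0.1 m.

p = sin θ₁/V₁ = sin 14.7°/0.724 = 3.5049e-01 s/km is conserved through the stack.
Layer 1: θ = 14.70°; offset = 13.1·tan 14.70° = 3.437 m.
Layer 2: sin θ = p·1.061 = 0.3719 → θ = 21.83°; offset = 28.0·tan 21.83° = 11.217 m.
Layer 3: sin θ = p·1.870 = 0.6554 → θ = 40.95°; offset = 12.5·tan 40.95° = 10.848 m.
Total horizontal offset = 25.501 m.

25.5 m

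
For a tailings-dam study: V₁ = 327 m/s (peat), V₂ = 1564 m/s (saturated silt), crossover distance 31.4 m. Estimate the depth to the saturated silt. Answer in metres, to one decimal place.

12.7 m

x_cross = 2h·√((V₂+V₁)/(V₂−V₁)) → h = x_cross / (2·√((V₂+V₁)/(V₂−V₁))).
√((V₂+V₁)/(V₂−V₁)) = √((1564+327)/(1564−327)) = 1.2364.
h = 31.4 / (2·1.2364) = 12.70 m.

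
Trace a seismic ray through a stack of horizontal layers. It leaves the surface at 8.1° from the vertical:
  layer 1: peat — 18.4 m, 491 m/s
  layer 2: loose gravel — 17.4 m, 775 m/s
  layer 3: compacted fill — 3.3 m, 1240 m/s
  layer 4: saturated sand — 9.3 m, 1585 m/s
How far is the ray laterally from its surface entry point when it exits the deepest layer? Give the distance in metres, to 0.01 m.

p = sin θ₁/V₁ = sin 8.1°/491 = 2.8697e-04 s/m is conserved through the stack.
Layer 1: θ = 8.10°; offset = 18.4·tan 8.10° = 2.6187 m.
Layer 2: sin θ = p·775 = 0.2224 → θ = 12.85°; offset = 17.4·tan 12.85° = 3.9692 m.
Layer 3: sin θ = p·1240 = 0.3558 → θ = 20.84°; offset = 3.3·tan 20.84° = 1.2565 m.
Layer 4: sin θ = p·1585 = 0.4548 → θ = 27.05°; offset = 9.3·tan 27.05° = 4.7498 m.
Σ offsets = 12.5942 m.

12.59 m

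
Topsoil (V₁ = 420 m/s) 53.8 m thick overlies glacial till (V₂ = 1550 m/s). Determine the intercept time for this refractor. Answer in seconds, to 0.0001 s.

0.2466 s

tᵢ = 2h·√(V₂²−V₁²)/(V₁V₂).
√(V₂²−V₁²) = √(1550²−420²) = 1492.0 m/s.
tᵢ = 2·53.8·1492.0/(420·1550) = 0.24661 s.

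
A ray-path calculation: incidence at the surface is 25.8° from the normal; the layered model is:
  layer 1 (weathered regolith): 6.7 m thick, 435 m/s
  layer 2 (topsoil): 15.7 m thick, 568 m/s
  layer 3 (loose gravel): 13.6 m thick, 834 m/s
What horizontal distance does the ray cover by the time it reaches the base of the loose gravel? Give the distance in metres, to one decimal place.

34.7 m

Apply Snell's law at each interface; in layer i the horizontal offset is hᵢ·tan θᵢ.
Layer 1: θ = 25.80°; offset = 6.7·tan 25.80° = 3.239 m.
Layer 2: sin θ = 568·sin 25.8°/435 = 0.5683, θ = 34.63°; offset = 15.7·tan 34.63° = 10.844 m.
Layer 3: sin θ = 834·sin 25.8°/435 = 0.8344, θ = 56.56°; offset = 13.6·tan 56.56° = 20.593 m.
Summing the layer offsets gives 34.675 m.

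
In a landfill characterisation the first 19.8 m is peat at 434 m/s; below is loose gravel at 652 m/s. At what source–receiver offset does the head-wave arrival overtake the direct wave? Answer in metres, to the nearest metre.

88 m

x_cross = 2h·√((V₂+V₁)/(V₂−V₁)).
(V₂+V₁)/(V₂−V₁) = (652+434)/(652−434) = 4.9817; √ = 2.2320.
x_cross = 2·19.8·2.2320 = 88.39 m.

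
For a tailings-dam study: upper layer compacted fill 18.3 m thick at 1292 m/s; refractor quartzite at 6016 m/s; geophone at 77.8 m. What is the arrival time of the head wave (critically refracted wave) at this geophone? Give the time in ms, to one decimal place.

θ_c = arcsin(V₁/V₂) = arcsin(1292/6016) = 12.40°, cos θ_c = 0.9767.
Intercept time tᵢ = 2h cos θ_c / V₁ = 2·18.3·0.9767/1292 = 0.02767 s.
t = x/V₂ + tᵢ = 77.8/6016 + 0.02767 = 0.04060 s.

40.6 ms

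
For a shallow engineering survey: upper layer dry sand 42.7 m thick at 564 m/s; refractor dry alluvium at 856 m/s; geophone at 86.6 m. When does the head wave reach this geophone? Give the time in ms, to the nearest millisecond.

215 ms

θ_c = arcsin(V₁/V₂) = arcsin(564/856) = 41.21°, cos θ_c = 0.7522.
Intercept time tᵢ = 2h cos θ_c / V₁ = 2·42.7·0.7522/564 = 0.11390 s.
t = x/V₂ + tᵢ = 86.6/856 + 0.11390 = 0.21507 s.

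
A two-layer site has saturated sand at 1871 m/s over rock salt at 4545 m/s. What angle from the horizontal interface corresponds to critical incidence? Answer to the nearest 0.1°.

65.7°

At critical incidence the refracted ray runs along the interface (θ₂ = 90°), so sin θ_c = V₁/V₂.
θ_c = arcsin(1871/4545) = arcsin 0.4117 = 24.31°.
Measured from the interface: 90° − 24.31° = 65.69°.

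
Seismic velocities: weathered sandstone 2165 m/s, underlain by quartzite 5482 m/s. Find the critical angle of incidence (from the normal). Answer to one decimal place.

At critical incidence the refracted ray runs along the interface (θ₂ = 90°), so sin θ_c = V₁/V₂.
θ_c = arcsin(2165/5482) = arcsin 0.3949 = 23.26°.

23.3°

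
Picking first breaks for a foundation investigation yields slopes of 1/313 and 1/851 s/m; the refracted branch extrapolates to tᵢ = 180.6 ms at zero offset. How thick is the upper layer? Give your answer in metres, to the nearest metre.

θ_c = arcsin(313/851) = 21.58°; cos θ_c = 0.9299.
tᵢ = 2h cos θ_c/V₁ ⇒ h = tᵢ·V₁/(2 cos θ_c) = 0.1806·313/(2·0.9299) = 30.39 m.

30 m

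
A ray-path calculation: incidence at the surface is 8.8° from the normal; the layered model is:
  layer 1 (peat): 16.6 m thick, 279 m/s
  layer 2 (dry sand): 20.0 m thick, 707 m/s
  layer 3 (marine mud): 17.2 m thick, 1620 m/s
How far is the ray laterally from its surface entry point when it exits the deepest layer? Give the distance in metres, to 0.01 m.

p = sin θ₁/V₁ = sin 8.8°/279 = 5.4834e-04 s/m is conserved through the stack.
Layer 1: θ = 8.80°; offset = 16.6·tan 8.80° = 2.5698 m.
Layer 2: sin θ = p·707 = 0.3877 → θ = 22.81°; offset = 20.0·tan 22.81° = 8.4113 m.
Layer 3: sin θ = p·1620 = 0.8883 → θ = 62.66°; offset = 17.2·tan 62.66° = 33.2688 m.
Summing the layer offsets gives 44.2499 m.

44.25 m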